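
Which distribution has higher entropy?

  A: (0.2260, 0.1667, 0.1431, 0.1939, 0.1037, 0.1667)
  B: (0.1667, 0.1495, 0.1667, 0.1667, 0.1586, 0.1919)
B

Both distributions are close to uniform, making this a harder comparison.

H(A) = 2.5459 bits
H(B) = 2.5807 bits

The distribution closer to uniform has higher entropy.
Answer: B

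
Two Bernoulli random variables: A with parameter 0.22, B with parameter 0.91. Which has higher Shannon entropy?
A

For binary distributions, entropy is maximized at p=0.5 and decreases as p moves toward 0 or 1.

H(A) = H(0.22) = 0.7602 bits
H(B) = H(0.91) = 0.4365 bits

Distribution A (p=0.22) is closer to uniform (p=0.5), so it has higher entropy.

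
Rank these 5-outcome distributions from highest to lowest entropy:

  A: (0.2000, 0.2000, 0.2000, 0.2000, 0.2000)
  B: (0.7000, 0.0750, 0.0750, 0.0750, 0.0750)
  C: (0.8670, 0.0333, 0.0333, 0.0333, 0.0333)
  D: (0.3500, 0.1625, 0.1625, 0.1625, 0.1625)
A > D > B > C

Key insight: Entropy is maximized by uniform distributions and minimized by concentrated distributions.

Entropies:
  H(A) = 2.3219 bits
  H(B) = 1.4813 bits
  H(C) = 0.8316 bits
  H(D) = 2.2341 bits

Ranking: A > D > B > C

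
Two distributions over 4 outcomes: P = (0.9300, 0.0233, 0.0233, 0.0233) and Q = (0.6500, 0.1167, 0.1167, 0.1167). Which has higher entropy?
Q

P is highly concentrated on one outcome (93%), making it nearly deterministic. Q spreads its mass more evenly (max 65%). The more spread-out distribution has higher entropy: H(P) ≈ 0.477 bits, H(Q) ≈ 1.489 bits.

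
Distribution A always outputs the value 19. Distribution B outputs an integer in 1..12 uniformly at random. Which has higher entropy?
B

A is deterministic, so H(A) = 0. B is uniform over 12 outcomes, so H(B) = log₂(12) = 3.585 bits. Any distribution with genuine randomness has higher entropy than a deterministic one.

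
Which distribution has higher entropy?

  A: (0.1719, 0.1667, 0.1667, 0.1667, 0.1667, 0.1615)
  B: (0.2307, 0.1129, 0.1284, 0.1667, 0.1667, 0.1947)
A

Both distributions are close to uniform, making this a harder comparison.

H(A) = 2.5847 bits
H(B) = 2.5449 bits

The distribution closer to uniform has higher entropy.
Answer: A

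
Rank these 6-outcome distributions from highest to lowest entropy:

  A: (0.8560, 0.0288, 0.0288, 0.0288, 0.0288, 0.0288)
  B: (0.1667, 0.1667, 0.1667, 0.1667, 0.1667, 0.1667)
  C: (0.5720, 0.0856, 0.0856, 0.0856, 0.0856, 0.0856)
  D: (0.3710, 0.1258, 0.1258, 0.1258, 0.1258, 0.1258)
B > D > C > A

Key insight: Entropy is maximized by uniform distributions and minimized by concentrated distributions.

Entropies:
  H(A) = 0.9290 bits
  H(B) = 2.5850 bits
  H(C) = 1.9788 bits
  H(D) = 2.4119 bits

Ranking: B > D > C > A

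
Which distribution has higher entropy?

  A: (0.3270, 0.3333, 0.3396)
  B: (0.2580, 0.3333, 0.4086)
A

Both distributions are close to uniform, making this a harder comparison.

H(A) = 1.5848 bits
H(B) = 1.5602 bits

The distribution closer to uniform has higher entropy.
Answer: A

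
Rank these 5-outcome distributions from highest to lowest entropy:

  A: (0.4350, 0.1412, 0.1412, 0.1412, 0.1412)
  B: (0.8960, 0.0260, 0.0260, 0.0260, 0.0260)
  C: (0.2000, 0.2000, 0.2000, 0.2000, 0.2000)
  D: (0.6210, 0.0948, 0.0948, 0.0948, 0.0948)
C > A > D > B

Key insight: Entropy is maximized by uniform distributions and minimized by concentrated distributions.

Entropies:
  H(A) = 2.1178 bits
  H(B) = 0.6895 bits
  H(C) = 2.3219 bits
  H(D) = 1.7153 bits

Ranking: C > A > D > B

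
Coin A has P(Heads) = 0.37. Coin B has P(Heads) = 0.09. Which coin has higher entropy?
A

For binary distributions, entropy is maximized at p=0.5 and decreases as p moves toward 0 or 1.

H(A) = H(0.37) = 0.9507 bits
H(B) = H(0.09) = 0.4365 bits

Distribution A (p=0.37) is closer to uniform (p=0.5), so it has higher entropy.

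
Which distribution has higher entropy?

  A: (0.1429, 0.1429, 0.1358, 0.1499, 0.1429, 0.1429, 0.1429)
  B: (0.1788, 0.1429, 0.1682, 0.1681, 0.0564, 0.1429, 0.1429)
A

Both distributions are close to uniform, making this a harder comparison.

H(A) = 2.8069 bits
H(B) = 2.7461 bits

The distribution closer to uniform has higher entropy.
Answer: A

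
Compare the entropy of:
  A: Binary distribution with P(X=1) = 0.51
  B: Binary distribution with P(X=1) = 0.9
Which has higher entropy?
A

For binary distributions, entropy is maximized at p=0.5 and decreases as p moves toward 0 or 1.

H(A) = H(0.51) = 0.9997 bits
H(B) = H(0.9) = 0.4690 bits

Distribution A (p=0.51) is closer to uniform (p=0.5), so it has higher entropy.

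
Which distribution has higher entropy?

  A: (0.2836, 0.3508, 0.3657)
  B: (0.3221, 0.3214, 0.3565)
B

Both distributions are close to uniform, making this a harder comparison.

H(A) = 1.5765 bits
H(B) = 1.5832 bits

The distribution closer to uniform has higher entropy.
Answer: B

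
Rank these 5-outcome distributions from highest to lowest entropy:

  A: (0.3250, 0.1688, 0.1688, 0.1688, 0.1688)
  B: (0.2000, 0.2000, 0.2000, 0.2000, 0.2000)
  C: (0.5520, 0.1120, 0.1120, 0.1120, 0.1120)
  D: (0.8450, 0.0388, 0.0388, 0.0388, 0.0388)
B > A > C > D

Key insight: Entropy is maximized by uniform distributions and minimized by concentrated distributions.

Entropies:
  H(A) = 2.2597 bits
  H(B) = 2.3219 bits
  H(C) = 1.8882 bits
  H(D) = 0.9322 bits

Ranking: B > A > C > D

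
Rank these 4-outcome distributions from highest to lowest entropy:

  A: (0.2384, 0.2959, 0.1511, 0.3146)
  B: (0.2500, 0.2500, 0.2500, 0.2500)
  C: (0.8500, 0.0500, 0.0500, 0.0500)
B > A > C

Key insight: Entropy is maximized by uniform distributions and minimized by concentrated distributions.

- Uniform distributions have maximum entropy log₂(4) = 2.0000 bits
- The more "peaked" or concentrated a distribution, the lower its entropy

Entropies:
  H(A) = 1.9499 bits
  H(B) = 2.0000 bits
  H(C) = 0.8476 bits

Ranking: B > A > C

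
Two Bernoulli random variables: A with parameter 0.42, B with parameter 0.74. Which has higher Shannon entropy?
A

For binary distributions, entropy is maximized at p=0.5 and decreases as p moves toward 0 or 1.

H(A) = H(0.42) = 0.9815 bits
H(B) = H(0.74) = 0.8267 bits

Distribution A (p=0.42) is closer to uniform (p=0.5), so it has higher entropy.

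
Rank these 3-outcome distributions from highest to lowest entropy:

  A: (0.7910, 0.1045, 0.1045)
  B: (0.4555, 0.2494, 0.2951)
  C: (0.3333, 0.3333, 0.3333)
C > B > A

Key insight: Entropy is maximized by uniform distributions and minimized by concentrated distributions.

- Uniform distributions have maximum entropy log₂(3) = 1.5850 bits
- The more "peaked" or concentrated a distribution, the lower its entropy

Entropies:
  H(A) = 0.9486 bits
  H(B) = 1.5360 bits
  H(C) = 1.5850 bits

Ranking: C > B > A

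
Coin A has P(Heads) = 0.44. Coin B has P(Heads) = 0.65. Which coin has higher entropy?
A

For binary distributions, entropy is maximized at p=0.5 and decreases as p moves toward 0 or 1.

H(A) = H(0.44) = 0.9896 bits
H(B) = H(0.65) = 0.9341 bits

Distribution A (p=0.44) is closer to uniform (p=0.5), so it has higher entropy.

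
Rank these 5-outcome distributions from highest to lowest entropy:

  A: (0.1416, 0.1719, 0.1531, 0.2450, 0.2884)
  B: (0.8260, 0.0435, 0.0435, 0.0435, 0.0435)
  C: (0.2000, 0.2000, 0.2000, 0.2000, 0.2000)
C > A > B

Key insight: Entropy is maximized by uniform distributions and minimized by concentrated distributions.

- Uniform distributions have maximum entropy log₂(5) = 2.3219 bits
- The more "peaked" or concentrated a distribution, the lower its entropy

Entropies:
  H(A) = 2.2650 bits
  H(B) = 1.0148 bits
  H(C) = 2.3219 bits

Ranking: C > A > B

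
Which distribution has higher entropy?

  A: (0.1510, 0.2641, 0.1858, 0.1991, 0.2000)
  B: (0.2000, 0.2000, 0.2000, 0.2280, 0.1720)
B

Both distributions are close to uniform, making this a harder comparison.

H(A) = 2.2983 bits
H(B) = 2.3162 bits

The distribution closer to uniform has higher entropy.
Answer: B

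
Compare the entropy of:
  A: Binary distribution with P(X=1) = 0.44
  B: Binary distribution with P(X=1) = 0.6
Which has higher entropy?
A

For binary distributions, entropy is maximized at p=0.5 and decreases as p moves toward 0 or 1.

H(A) = H(0.44) = 0.9896 bits
H(B) = H(0.6) = 0.9710 bits

Distribution A (p=0.44) is closer to uniform (p=0.5), so it has higher entropy.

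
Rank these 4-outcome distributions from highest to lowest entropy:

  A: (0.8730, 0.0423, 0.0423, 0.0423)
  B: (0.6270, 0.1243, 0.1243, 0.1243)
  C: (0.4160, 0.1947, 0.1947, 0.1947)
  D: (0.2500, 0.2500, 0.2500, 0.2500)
D > C > B > A

Key insight: Entropy is maximized by uniform distributions and minimized by concentrated distributions.

Entropies:
  H(A) = 0.7504 bits
  H(B) = 1.5441 bits
  H(C) = 1.9052 bits
  H(D) = 2.0000 bits

Ranking: D > C > B > A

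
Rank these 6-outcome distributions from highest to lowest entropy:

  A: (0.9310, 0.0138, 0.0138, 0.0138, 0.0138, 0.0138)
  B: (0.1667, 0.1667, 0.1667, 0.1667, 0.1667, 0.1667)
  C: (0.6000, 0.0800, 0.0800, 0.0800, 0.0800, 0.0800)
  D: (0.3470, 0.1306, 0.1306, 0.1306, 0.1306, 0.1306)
B > D > C > A

Key insight: Entropy is maximized by uniform distributions and minimized by concentrated distributions.

Entropies:
  H(A) = 0.5224 bits
  H(B) = 2.5850 bits
  H(C) = 1.8997 bits
  H(D) = 2.4476 bits

Ranking: B > D > C > A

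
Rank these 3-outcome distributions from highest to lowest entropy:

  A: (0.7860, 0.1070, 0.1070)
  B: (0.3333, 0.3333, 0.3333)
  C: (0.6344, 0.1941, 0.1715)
B > C > A

Key insight: Entropy is maximized by uniform distributions and minimized by concentrated distributions.

- Uniform distributions have maximum entropy log₂(3) = 1.5850 bits
- The more "peaked" or concentrated a distribution, the lower its entropy

Entropies:
  H(A) = 0.9631 bits
  H(B) = 1.5850 bits
  H(C) = 1.3118 bits

Ranking: B > C > A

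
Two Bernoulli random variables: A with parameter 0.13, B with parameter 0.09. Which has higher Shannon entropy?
A

For binary distributions, entropy is maximized at p=0.5 and decreases as p moves toward 0 or 1.

H(A) = H(0.13) = 0.5574 bits
H(B) = H(0.09) = 0.4365 bits

Distribution A (p=0.13) is closer to uniform (p=0.5), so it has higher entropy.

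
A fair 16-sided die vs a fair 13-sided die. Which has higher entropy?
16-sided die

Both are uniform distributions; for uniform over n outcomes, H = log₂(n). H(16-sided) = log₂(16) = 4.000 bits and H(13-sided) = log₂(13) = 3.700 bits. More outcomes in a uniform distribution means higher entropy.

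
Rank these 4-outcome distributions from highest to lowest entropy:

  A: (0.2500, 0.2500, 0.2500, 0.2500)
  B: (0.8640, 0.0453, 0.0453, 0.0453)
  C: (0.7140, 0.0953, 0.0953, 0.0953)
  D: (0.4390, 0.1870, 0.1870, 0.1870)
A > D > C > B

Key insight: Entropy is maximized by uniform distributions and minimized by concentrated distributions.

Entropies:
  H(A) = 2.0000 bits
  H(B) = 0.7892 bits
  H(C) = 1.3168 bits
  H(D) = 1.8784 bits

Ranking: A > D > C > B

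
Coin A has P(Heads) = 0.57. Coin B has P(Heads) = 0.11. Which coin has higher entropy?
A

For binary distributions, entropy is maximized at p=0.5 and decreases as p moves toward 0 or 1.

H(A) = H(0.57) = 0.9858 bits
H(B) = H(0.11) = 0.4999 bits

Distribution A (p=0.57) is closer to uniform (p=0.5), so it has higher entropy.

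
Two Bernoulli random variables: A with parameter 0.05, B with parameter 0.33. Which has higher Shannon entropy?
B

For binary distributions, entropy is maximized at p=0.5 and decreases as p moves toward 0 or 1.

H(A) = H(0.05) = 0.2864 bits
H(B) = H(0.33) = 0.9149 bits

Distribution B (p=0.33) is closer to uniform (p=0.5), so it has higher entropy.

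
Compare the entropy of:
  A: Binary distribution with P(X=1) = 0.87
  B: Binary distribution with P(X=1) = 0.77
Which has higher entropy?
B

For binary distributions, entropy is maximized at p=0.5 and decreases as p moves toward 0 or 1.

H(A) = H(0.87) = 0.5574 bits
H(B) = H(0.77) = 0.7780 bits

Distribution B (p=0.77) is closer to uniform (p=0.5), so it has higher entropy.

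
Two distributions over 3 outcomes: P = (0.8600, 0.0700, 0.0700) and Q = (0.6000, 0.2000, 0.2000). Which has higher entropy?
Q

P is highly concentrated on one outcome (86%), making it nearly deterministic. Q spreads its mass more evenly (max 60%). The more spread-out distribution has higher entropy: H(P) ≈ 0.724 bits, H(Q) ≈ 1.371 bits.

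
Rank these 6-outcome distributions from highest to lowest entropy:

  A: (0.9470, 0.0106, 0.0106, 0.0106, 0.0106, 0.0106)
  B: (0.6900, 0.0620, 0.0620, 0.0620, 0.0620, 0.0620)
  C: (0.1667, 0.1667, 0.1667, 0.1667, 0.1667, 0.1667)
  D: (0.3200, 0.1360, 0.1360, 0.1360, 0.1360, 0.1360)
C > D > B > A

Key insight: Entropy is maximized by uniform distributions and minimized by concentrated distributions.

Entropies:
  H(A) = 0.4221 bits
  H(B) = 1.6130 bits
  H(C) = 2.5850 bits
  H(D) = 2.4833 bits

Ranking: C > D > B > A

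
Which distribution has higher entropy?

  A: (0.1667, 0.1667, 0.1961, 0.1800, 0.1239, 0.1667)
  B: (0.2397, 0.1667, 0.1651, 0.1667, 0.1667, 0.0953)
A

Both distributions are close to uniform, making this a harder comparison.

H(A) = 2.5719 bits
H(B) = 2.5385 bits

The distribution closer to uniform has higher entropy.
Answer: A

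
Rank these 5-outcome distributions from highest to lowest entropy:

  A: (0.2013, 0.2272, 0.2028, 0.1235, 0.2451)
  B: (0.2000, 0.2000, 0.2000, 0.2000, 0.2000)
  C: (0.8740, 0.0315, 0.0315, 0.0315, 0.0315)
B > A > C

Key insight: Entropy is maximized by uniform distributions and minimized by concentrated distributions.

- Uniform distributions have maximum entropy log₂(5) = 2.3219 bits
- The more "peaked" or concentrated a distribution, the lower its entropy

Entropies:
  H(A) = 2.2880 bits
  H(B) = 2.3219 bits
  H(C) = 0.7984 bits

Ranking: B > A > C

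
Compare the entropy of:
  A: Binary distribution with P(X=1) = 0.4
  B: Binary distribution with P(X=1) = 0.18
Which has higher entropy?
A

For binary distributions, entropy is maximized at p=0.5 and decreases as p moves toward 0 or 1.

H(A) = H(0.4) = 0.9710 bits
H(B) = H(0.18) = 0.6801 bits

Distribution A (p=0.4) is closer to uniform (p=0.5), so it has higher entropy.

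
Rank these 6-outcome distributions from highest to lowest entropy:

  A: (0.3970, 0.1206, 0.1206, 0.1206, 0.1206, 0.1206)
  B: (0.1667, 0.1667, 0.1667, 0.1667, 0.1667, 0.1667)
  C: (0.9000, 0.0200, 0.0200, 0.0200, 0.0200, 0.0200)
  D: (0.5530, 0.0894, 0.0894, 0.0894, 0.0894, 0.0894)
B > A > D > C

Key insight: Entropy is maximized by uniform distributions and minimized by concentrated distributions.

Entropies:
  H(A) = 2.3693 bits
  H(B) = 2.5850 bits
  H(C) = 0.7012 bits
  H(D) = 2.0298 bits

Ranking: B > A > D > C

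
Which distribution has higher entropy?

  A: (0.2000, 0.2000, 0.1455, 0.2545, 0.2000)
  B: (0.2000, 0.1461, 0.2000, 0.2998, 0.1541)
A

Both distributions are close to uniform, making this a harder comparison.

H(A) = 2.3002 bits
H(B) = 2.2710 bits

The distribution closer to uniform has higher entropy.
Answer: A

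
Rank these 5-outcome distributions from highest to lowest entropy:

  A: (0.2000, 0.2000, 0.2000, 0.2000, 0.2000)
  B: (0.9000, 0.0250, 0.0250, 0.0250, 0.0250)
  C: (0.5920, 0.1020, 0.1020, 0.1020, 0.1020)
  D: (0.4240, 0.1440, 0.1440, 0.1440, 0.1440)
A > D > C > B

Key insight: Entropy is maximized by uniform distributions and minimized by concentrated distributions.

Entropies:
  H(A) = 2.3219 bits
  H(B) = 0.6690 bits
  H(C) = 1.7914 bits
  H(D) = 2.1353 bits

Ranking: A > D > C > B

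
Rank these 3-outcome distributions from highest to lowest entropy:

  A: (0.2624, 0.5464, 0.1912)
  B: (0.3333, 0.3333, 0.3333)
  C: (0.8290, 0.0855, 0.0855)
B > A > C

Key insight: Entropy is maximized by uniform distributions and minimized by concentrated distributions.

- Uniform distributions have maximum entropy log₂(3) = 1.5850 bits
- The more "peaked" or concentrated a distribution, the lower its entropy

Entropies:
  H(A) = 1.4392 bits
  H(B) = 1.5850 bits
  H(C) = 0.8310 bits

Ranking: B > A > C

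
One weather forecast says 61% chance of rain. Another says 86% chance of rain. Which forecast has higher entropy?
61% forecast

Treat each forecast as a Bernoulli distribution. Binary entropy is maximized at p=0.5 and falls off symmetrically toward 0 or 1. The 61% forecast is closer to 50%, so it is more uncertain. H(61%) ≈ 0.965 bits, H(86%) ≈ 0.584 bits.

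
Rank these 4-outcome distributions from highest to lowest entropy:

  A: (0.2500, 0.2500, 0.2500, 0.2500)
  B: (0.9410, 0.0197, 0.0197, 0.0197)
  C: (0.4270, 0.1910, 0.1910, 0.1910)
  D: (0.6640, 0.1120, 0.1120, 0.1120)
A > C > D > B

Key insight: Entropy is maximized by uniform distributions and minimized by concentrated distributions.

Entropies:
  H(A) = 2.0000 bits
  H(B) = 0.4170 bits
  H(C) = 1.8928 bits
  H(D) = 1.4535 bits

Ranking: A > C > D > B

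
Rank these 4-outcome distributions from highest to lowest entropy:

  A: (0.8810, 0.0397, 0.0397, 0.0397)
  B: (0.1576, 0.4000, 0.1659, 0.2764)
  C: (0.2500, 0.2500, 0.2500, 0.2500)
C > B > A

Key insight: Entropy is maximized by uniform distributions and minimized by concentrated distributions.

- Uniform distributions have maximum entropy log₂(4) = 2.0000 bits
- The more "peaked" or concentrated a distribution, the lower its entropy

Entropies:
  H(A) = 0.7151 bits
  H(B) = 1.8917 bits
  H(C) = 2.0000 bits

Ranking: C > B > A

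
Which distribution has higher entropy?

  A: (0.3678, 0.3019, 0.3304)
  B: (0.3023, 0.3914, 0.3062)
A

Both distributions are close to uniform, making this a harder comparison.

H(A) = 1.5802 bits
H(B) = 1.5743 bits

The distribution closer to uniform has higher entropy.
Answer: A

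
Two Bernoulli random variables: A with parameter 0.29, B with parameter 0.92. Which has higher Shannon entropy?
A

For binary distributions, entropy is maximized at p=0.5 and decreases as p moves toward 0 or 1.

H(A) = H(0.29) = 0.8687 bits
H(B) = H(0.92) = 0.4022 bits

Distribution A (p=0.29) is closer to uniform (p=0.5), so it has higher entropy.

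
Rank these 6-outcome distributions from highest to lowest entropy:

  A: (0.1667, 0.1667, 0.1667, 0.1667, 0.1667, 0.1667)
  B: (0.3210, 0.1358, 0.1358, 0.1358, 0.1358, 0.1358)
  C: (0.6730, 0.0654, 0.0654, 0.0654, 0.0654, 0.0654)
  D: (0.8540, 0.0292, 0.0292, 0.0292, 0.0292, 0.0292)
A > B > C > D

Key insight: Entropy is maximized by uniform distributions and minimized by concentrated distributions.

Entropies:
  H(A) = 2.5850 bits
  H(B) = 2.4821 bits
  H(C) = 1.6711 bits
  H(D) = 0.9387 bits

Ranking: A > B > C > D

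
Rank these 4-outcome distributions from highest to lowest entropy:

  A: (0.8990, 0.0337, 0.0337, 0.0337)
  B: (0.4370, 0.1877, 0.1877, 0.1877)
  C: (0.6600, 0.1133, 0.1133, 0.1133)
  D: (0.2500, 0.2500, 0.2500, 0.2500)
D > B > C > A

Key insight: Entropy is maximized by uniform distributions and minimized by concentrated distributions.

Entropies:
  H(A) = 0.6322 bits
  H(B) = 1.8809 bits
  H(C) = 1.4637 bits
  H(D) = 2.0000 bits

Ranking: D > B > C > A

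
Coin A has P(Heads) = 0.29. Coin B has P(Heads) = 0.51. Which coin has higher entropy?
B

For binary distributions, entropy is maximized at p=0.5 and decreases as p moves toward 0 or 1.

H(A) = H(0.29) = 0.8687 bits
H(B) = H(0.51) = 0.9997 bits

Distribution B (p=0.51) is closer to uniform (p=0.5), so it has higher entropy.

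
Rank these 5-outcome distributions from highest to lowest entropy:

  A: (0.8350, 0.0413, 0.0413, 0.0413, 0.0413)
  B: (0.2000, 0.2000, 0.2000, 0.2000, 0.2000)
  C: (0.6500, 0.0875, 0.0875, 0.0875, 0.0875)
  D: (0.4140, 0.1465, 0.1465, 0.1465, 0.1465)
B > D > C > A

Key insight: Entropy is maximized by uniform distributions and minimized by concentrated distributions.

Entropies:
  H(A) = 0.9761 bits
  H(B) = 2.3219 bits
  H(C) = 1.6341 bits
  H(D) = 2.1506 bits

Ranking: B > D > C > A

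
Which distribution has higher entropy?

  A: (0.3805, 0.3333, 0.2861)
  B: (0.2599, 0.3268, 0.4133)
A

Both distributions are close to uniform, making this a harder comparison.

H(A) = 1.5753 bits
H(B) = 1.5594 bits

The distribution closer to uniform has higher entropy.
Answer: A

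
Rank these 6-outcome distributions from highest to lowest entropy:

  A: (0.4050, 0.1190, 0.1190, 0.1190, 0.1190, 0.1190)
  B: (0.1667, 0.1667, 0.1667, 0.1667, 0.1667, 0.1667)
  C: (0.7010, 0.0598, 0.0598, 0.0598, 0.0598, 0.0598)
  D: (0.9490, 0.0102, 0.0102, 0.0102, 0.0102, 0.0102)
B > A > C > D

Key insight: Entropy is maximized by uniform distributions and minimized by concentrated distributions.

Entropies:
  H(A) = 2.3553 bits
  H(B) = 2.5850 bits
  H(C) = 1.5743 bits
  H(D) = 0.4090 bits

Ranking: B > A > C > D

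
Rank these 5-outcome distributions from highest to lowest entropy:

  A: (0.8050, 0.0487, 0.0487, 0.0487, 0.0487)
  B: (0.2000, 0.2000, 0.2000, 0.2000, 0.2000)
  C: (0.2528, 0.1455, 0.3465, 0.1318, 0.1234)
B > C > A

Key insight: Entropy is maximized by uniform distributions and minimized by concentrated distributions.

- Uniform distributions have maximum entropy log₂(5) = 2.3219 bits
- The more "peaked" or concentrated a distribution, the lower its entropy

Entropies:
  H(A) = 1.1018 bits
  H(B) = 2.3219 bits
  H(C) = 2.1938 bits

Ranking: B > C > A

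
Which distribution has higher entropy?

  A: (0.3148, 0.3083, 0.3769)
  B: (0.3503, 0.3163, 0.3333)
B

Both distributions are close to uniform, making this a harder comparison.

H(A) = 1.5789 bits
H(B) = 1.5837 bits

The distribution closer to uniform has higher entropy.
Answer: B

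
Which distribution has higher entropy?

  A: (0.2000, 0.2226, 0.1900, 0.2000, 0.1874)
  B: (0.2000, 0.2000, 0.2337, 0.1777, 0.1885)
A

Both distributions are close to uniform, making this a harder comparison.

H(A) = 2.3192 bits
H(B) = 2.3157 bits

The distribution closer to uniform has higher entropy.
Answer: A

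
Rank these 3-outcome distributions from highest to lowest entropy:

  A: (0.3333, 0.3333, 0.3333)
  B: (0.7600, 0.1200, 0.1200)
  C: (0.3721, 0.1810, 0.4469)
A > C > B

Key insight: Entropy is maximized by uniform distributions and minimized by concentrated distributions.

- Uniform distributions have maximum entropy log₂(3) = 1.5850 bits
- The more "peaked" or concentrated a distribution, the lower its entropy

Entropies:
  H(A) = 1.5850 bits
  H(B) = 1.0350 bits
  H(C) = 1.4963 bits

Ranking: A > C > B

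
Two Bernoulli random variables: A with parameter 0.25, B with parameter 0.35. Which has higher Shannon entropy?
B

For binary distributions, entropy is maximized at p=0.5 and decreases as p moves toward 0 or 1.

H(A) = H(0.25) = 0.8113 bits
H(B) = H(0.35) = 0.9341 bits

Distribution B (p=0.35) is closer to uniform (p=0.5), so it has higher entropy.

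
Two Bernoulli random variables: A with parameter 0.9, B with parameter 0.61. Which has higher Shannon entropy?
B

For binary distributions, entropy is maximized at p=0.5 and decreases as p moves toward 0 or 1.

H(A) = H(0.9) = 0.4690 bits
H(B) = H(0.61) = 0.9648 bits

Distribution B (p=0.61) is closer to uniform (p=0.5), so it has higher entropy.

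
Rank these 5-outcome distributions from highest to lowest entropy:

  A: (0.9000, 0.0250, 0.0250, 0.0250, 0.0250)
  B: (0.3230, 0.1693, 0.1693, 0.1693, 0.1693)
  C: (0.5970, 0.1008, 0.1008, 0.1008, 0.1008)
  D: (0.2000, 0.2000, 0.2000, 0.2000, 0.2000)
D > B > C > A

Key insight: Entropy is maximized by uniform distributions and minimized by concentrated distributions.

Entropies:
  H(A) = 0.6690 bits
  H(B) = 2.2616 bits
  H(C) = 1.7787 bits
  H(D) = 2.3219 bits

Ranking: D > B > C > A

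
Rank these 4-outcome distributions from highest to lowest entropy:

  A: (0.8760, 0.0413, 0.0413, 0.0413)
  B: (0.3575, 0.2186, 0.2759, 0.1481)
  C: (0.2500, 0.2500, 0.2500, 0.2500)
C > B > A

Key insight: Entropy is maximized by uniform distributions and minimized by concentrated distributions.

- Uniform distributions have maximum entropy log₂(4) = 2.0000 bits
- The more "peaked" or concentrated a distribution, the lower its entropy

Entropies:
  H(A) = 0.7373 bits
  H(B) = 1.9307 bits
  H(C) = 2.0000 bits

Ranking: C > B > A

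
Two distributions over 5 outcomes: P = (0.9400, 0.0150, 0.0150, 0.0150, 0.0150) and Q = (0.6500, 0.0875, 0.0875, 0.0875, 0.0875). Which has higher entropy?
Q

P is highly concentrated on one outcome (94%), making it nearly deterministic. Q spreads its mass more evenly (max 65%). The more spread-out distribution has higher entropy: H(P) ≈ 0.447 bits, H(Q) ≈ 1.634 bits.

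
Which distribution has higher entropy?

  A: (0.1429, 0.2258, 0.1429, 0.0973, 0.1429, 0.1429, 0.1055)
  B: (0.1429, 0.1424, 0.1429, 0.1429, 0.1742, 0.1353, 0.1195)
B

Both distributions are close to uniform, making this a harder comparison.

H(A) = 2.7583 bits
H(B) = 2.7995 bits

The distribution closer to uniform has higher entropy.
Answer: B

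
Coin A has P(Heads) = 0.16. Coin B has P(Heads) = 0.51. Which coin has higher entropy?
B

For binary distributions, entropy is maximized at p=0.5 and decreases as p moves toward 0 or 1.

H(A) = H(0.16) = 0.6343 bits
H(B) = H(0.51) = 0.9997 bits

Distribution B (p=0.51) is closer to uniform (p=0.5), so it has higher entropy.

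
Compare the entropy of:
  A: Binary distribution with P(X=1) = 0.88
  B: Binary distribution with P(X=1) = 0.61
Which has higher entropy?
B

For binary distributions, entropy is maximized at p=0.5 and decreases as p moves toward 0 or 1.

H(A) = H(0.88) = 0.5294 bits
H(B) = H(0.61) = 0.9648 bits

Distribution B (p=0.61) is closer to uniform (p=0.5), so it has higher entropy.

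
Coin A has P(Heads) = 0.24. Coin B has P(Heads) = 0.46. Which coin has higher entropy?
B

For binary distributions, entropy is maximized at p=0.5 and decreases as p moves toward 0 or 1.

H(A) = H(0.24) = 0.7950 bits
H(B) = H(0.46) = 0.9954 bits

Distribution B (p=0.46) is closer to uniform (p=0.5), so it has higher entropy.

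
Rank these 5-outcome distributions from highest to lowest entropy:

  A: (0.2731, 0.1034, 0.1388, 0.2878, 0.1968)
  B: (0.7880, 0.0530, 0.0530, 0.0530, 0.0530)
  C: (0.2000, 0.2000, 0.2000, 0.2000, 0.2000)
C > A > B

Key insight: Entropy is maximized by uniform distributions and minimized by concentrated distributions.

- Uniform distributions have maximum entropy log₂(5) = 2.3219 bits
- The more "peaked" or concentrated a distribution, the lower its entropy

Entropies:
  H(A) = 2.2241 bits
  H(B) = 1.1693 bits
  H(C) = 2.3219 bits

Ranking: C > A > B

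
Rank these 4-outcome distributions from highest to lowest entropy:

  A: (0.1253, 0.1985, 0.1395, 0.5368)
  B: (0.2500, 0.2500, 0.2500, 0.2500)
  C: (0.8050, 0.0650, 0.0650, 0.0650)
B > A > C

Key insight: Entropy is maximized by uniform distributions and minimized by concentrated distributions.

- Uniform distributions have maximum entropy log₂(4) = 2.0000 bits
- The more "peaked" or concentrated a distribution, the lower its entropy

Entropies:
  H(A) = 1.7166 bits
  H(B) = 2.0000 bits
  H(C) = 1.0209 bits

Ranking: B > A > C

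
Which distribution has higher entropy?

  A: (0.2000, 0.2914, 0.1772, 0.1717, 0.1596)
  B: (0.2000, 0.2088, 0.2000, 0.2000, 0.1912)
B

Both distributions are close to uniform, making this a harder comparison.

H(A) = 2.2842 bits
H(B) = 2.3214 bits

The distribution closer to uniform has higher entropy.
Answer: B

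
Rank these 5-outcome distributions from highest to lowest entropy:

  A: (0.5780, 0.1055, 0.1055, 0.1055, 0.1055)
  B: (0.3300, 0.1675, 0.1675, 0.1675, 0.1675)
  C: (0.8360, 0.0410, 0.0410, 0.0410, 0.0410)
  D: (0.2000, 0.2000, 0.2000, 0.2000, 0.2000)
D > B > A > C

Key insight: Entropy is maximized by uniform distributions and minimized by concentrated distributions.

Entropies:
  H(A) = 1.8264 bits
  H(B) = 2.2549 bits
  H(C) = 0.9718 bits
  H(D) = 2.3219 bits

Ranking: D > B > A > C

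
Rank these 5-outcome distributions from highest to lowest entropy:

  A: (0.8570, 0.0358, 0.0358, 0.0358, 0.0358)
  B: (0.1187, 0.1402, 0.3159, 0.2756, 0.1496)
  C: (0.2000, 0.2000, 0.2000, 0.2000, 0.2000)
C > B > A

Key insight: Entropy is maximized by uniform distributions and minimized by concentrated distributions.

- Uniform distributions have maximum entropy log₂(5) = 2.3219 bits
- The more "peaked" or concentrated a distribution, the lower its entropy

Entropies:
  H(A) = 0.8780 bits
  H(B) = 2.2100 bits
  H(C) = 2.3219 bits

Ranking: C > B > A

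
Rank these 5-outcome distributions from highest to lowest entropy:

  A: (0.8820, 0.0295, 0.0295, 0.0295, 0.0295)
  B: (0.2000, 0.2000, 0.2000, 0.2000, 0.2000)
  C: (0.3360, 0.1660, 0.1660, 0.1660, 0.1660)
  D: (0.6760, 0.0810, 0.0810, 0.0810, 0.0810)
B > C > D > A

Key insight: Entropy is maximized by uniform distributions and minimized by concentrated distributions.

Entropies:
  H(A) = 0.7596 bits
  H(B) = 2.3219 bits
  H(C) = 2.2489 bits
  H(D) = 1.5567 bits

Ranking: B > C > D > A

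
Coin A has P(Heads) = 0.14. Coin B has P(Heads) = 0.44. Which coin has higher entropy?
B

For binary distributions, entropy is maximized at p=0.5 and decreases as p moves toward 0 or 1.

H(A) = H(0.14) = 0.5842 bits
H(B) = H(0.44) = 0.9896 bits

Distribution B (p=0.44) is closer to uniform (p=0.5), so it has higher entropy.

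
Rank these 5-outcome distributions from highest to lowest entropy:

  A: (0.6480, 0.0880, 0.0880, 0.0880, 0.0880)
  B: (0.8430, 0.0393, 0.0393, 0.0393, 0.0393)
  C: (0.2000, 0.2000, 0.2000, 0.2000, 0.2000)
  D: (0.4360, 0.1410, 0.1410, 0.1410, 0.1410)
C > D > A > B

Key insight: Entropy is maximized by uniform distributions and minimized by concentrated distributions.

Entropies:
  H(A) = 1.6398 bits
  H(B) = 0.9411 bits
  H(C) = 2.3219 bits
  H(D) = 2.1161 bits

Ranking: C > D > A > B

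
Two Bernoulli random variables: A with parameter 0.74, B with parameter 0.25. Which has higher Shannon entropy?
A

For binary distributions, entropy is maximized at p=0.5 and decreases as p moves toward 0 or 1.

H(A) = H(0.74) = 0.8267 bits
H(B) = H(0.25) = 0.8113 bits

Distribution A (p=0.74) is closer to uniform (p=0.5), so it has higher entropy.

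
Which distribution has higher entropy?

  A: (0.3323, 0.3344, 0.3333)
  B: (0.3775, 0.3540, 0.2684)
A

Both distributions are close to uniform, making this a harder comparison.

H(A) = 1.5850 bits
H(B) = 1.5702 bits

The distribution closer to uniform has higher entropy.
Answer: A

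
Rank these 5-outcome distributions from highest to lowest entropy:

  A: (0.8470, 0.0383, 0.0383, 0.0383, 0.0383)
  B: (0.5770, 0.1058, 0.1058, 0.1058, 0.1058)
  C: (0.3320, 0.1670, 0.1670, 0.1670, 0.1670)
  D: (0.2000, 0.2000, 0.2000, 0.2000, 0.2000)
D > C > B > A

Key insight: Entropy is maximized by uniform distributions and minimized by concentrated distributions.

Entropies:
  H(A) = 0.9233 bits
  H(B) = 1.8288 bits
  H(C) = 2.2530 bits
  H(D) = 2.3219 bits

Ranking: D > C > B > A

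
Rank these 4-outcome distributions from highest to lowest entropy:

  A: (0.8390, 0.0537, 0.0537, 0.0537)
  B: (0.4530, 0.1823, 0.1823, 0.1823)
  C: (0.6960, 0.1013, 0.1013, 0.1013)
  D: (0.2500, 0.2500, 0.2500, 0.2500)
D > B > C > A

Key insight: Entropy is maximized by uniform distributions and minimized by concentrated distributions.

Entropies:
  H(A) = 0.8919 bits
  H(B) = 1.8606 bits
  H(C) = 1.3680 bits
  H(D) = 2.0000 bits

Ranking: D > B > C > A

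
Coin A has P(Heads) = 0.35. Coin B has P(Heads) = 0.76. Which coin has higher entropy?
A

For binary distributions, entropy is maximized at p=0.5 and decreases as p moves toward 0 or 1.

H(A) = H(0.35) = 0.9341 bits
H(B) = H(0.76) = 0.7950 bits

Distribution A (p=0.35) is closer to uniform (p=0.5), so it has higher entropy.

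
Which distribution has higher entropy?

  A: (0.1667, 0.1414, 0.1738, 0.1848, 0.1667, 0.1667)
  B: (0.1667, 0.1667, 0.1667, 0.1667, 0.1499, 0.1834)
B

Both distributions are close to uniform, making this a harder comparison.

H(A) = 2.5805 bits
H(B) = 2.5825 bits

The distribution closer to uniform has higher entropy.
Answer: B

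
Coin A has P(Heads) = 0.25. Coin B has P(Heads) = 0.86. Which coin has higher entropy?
A

For binary distributions, entropy is maximized at p=0.5 and decreases as p moves toward 0 or 1.

H(A) = H(0.25) = 0.8113 bits
H(B) = H(0.86) = 0.5842 bits

Distribution A (p=0.25) is closer to uniform (p=0.5), so it has higher entropy.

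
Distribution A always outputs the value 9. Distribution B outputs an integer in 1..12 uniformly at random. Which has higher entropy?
B

A is deterministic, so H(A) = 0. B is uniform over 12 outcomes, so H(B) = log₂(12) = 3.585 bits. Any distribution with genuine randomness has higher entropy than a deterministic one.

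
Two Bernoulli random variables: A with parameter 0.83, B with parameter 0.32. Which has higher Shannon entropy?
B

For binary distributions, entropy is maximized at p=0.5 and decreases as p moves toward 0 or 1.

H(A) = H(0.83) = 0.6577 bits
H(B) = H(0.32) = 0.9044 bits

Distribution B (p=0.32) is closer to uniform (p=0.5), so it has higher entropy.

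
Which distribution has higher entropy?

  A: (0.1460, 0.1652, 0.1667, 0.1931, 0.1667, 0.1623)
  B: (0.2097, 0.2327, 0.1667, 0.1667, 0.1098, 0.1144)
A

Both distributions are close to uniform, making this a harder comparison.

H(A) = 2.5801 bits
H(B) = 2.5316 bits

The distribution closer to uniform has higher entropy.
Answer: A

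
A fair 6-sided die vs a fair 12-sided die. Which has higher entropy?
12-sided die

Both are uniform distributions; for uniform over n outcomes, H = log₂(n). H(6-sided) = log₂(6) = 2.585 bits and H(12-sided) = log₂(12) = 3.585 bits. More outcomes in a uniform distribution means higher entropy.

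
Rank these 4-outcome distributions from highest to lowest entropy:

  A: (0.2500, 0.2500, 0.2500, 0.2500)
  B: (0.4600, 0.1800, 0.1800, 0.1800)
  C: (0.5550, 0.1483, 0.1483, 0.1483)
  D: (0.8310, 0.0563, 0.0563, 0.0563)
A > B > C > D

Key insight: Entropy is maximized by uniform distributions and minimized by concentrated distributions.

Entropies:
  H(A) = 2.0000 bits
  H(B) = 1.8513 bits
  H(C) = 1.6966 bits
  H(D) = 0.9233 bits

Ranking: A > B > C > D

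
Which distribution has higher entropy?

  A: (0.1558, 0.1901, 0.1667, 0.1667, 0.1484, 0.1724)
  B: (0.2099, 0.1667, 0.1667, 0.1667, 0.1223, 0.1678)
A

Both distributions are close to uniform, making this a harder comparison.

H(A) = 2.5805 bits
H(B) = 2.5681 bits

The distribution closer to uniform has higher entropy.
Answer: A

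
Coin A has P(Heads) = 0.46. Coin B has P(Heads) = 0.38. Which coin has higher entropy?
A

For binary distributions, entropy is maximized at p=0.5 and decreases as p moves toward 0 or 1.

H(A) = H(0.46) = 0.9954 bits
H(B) = H(0.38) = 0.9580 bits

Distribution A (p=0.46) is closer to uniform (p=0.5), so it has higher entropy.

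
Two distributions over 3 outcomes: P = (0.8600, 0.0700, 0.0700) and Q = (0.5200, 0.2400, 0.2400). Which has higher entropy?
Q

P is highly concentrated on one outcome (86%), making it nearly deterministic. Q spreads its mass more evenly (max 52%). The more spread-out distribution has higher entropy: H(P) ≈ 0.724 bits, H(Q) ≈ 1.479 bits.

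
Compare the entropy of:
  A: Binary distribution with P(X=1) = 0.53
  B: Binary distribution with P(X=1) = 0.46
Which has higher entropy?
A

For binary distributions, entropy is maximized at p=0.5 and decreases as p moves toward 0 or 1.

H(A) = H(0.53) = 0.9974 bits
H(B) = H(0.46) = 0.9954 bits

Distribution A (p=0.53) is closer to uniform (p=0.5), so it has higher entropy.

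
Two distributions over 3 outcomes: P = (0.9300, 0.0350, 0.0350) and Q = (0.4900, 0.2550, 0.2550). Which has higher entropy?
Q

P is highly concentrated on one outcome (93%), making it nearly deterministic. Q spreads its mass more evenly (max 49%). The more spread-out distribution has higher entropy: H(P) ≈ 0.436 bits, H(Q) ≈ 1.510 bits.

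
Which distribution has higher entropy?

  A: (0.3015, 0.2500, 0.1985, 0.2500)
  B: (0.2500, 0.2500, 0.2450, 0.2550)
B

Both distributions are close to uniform, making this a harder comparison.

H(A) = 1.9846 bits
H(B) = 1.9999 bits

The distribution closer to uniform has higher entropy.
Answer: B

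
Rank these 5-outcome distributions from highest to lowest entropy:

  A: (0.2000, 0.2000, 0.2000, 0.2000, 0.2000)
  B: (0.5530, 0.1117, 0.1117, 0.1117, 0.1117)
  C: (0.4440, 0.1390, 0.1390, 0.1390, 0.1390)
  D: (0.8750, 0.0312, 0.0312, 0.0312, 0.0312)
A > C > B > D

Key insight: Entropy is maximized by uniform distributions and minimized by concentrated distributions.

Entropies:
  H(A) = 2.3219 bits
  H(B) = 1.8859 bits
  H(C) = 2.1029 bits
  H(D) = 0.7936 bits

Ranking: A > C > B > D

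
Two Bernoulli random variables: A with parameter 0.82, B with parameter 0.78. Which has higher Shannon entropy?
B

For binary distributions, entropy is maximized at p=0.5 and decreases as p moves toward 0 or 1.

H(A) = H(0.82) = 0.6801 bits
H(B) = H(0.78) = 0.7602 bits

Distribution B (p=0.78) is closer to uniform (p=0.5), so it has higher entropy.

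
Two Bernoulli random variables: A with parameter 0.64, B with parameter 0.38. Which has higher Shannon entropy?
B

For binary distributions, entropy is maximized at p=0.5 and decreases as p moves toward 0 or 1.

H(A) = H(0.64) = 0.9427 bits
H(B) = H(0.38) = 0.9580 bits

Distribution B (p=0.38) is closer to uniform (p=0.5), so it has higher entropy.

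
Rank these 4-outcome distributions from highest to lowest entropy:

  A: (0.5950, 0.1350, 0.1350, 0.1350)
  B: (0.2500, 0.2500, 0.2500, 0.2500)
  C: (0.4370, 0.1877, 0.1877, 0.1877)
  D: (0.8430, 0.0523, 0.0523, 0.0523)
B > C > A > D

Key insight: Entropy is maximized by uniform distributions and minimized by concentrated distributions.

Entropies:
  H(A) = 1.6157 bits
  H(B) = 2.0000 bits
  H(C) = 1.8809 bits
  H(D) = 0.8759 bits

Ranking: B > C > A > D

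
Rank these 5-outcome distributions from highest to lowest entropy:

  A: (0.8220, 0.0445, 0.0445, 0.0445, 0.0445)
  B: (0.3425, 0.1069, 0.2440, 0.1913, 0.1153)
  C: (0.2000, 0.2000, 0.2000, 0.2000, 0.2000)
C > B > A

Key insight: Entropy is maximized by uniform distributions and minimized by concentrated distributions.

- Uniform distributions have maximum entropy log₂(5) = 2.3219 bits
- The more "peaked" or concentrated a distribution, the lower its entropy

Entropies:
  H(A) = 1.0317 bits
  H(B) = 2.1867 bits
  H(C) = 2.3219 bits

Ranking: C > B > A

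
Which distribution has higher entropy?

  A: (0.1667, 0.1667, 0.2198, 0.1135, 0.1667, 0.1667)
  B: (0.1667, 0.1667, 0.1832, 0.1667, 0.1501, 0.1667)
B

Both distributions are close to uniform, making this a harder comparison.

H(A) = 2.5601 bits
H(B) = 2.5826 bits

The distribution closer to uniform has higher entropy.
Answer: B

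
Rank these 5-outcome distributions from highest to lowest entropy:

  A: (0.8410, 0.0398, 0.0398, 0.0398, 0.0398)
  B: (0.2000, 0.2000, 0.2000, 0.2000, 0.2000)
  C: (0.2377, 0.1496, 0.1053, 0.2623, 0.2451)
B > C > A

Key insight: Entropy is maximized by uniform distributions and minimized by concentrated distributions.

- Uniform distributions have maximum entropy log₂(5) = 2.3219 bits
- The more "peaked" or concentrated a distribution, the lower its entropy

Entropies:
  H(A) = 0.9499 bits
  H(B) = 2.3219 bits
  H(C) = 2.2483 bits

Ranking: B > C > A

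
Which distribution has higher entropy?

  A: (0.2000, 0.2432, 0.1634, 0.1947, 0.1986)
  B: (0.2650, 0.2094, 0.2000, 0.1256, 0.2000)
A

Both distributions are close to uniform, making this a harder comparison.

H(A) = 2.3104 bits
H(B) = 2.2848 bits

The distribution closer to uniform has higher entropy.
Answer: A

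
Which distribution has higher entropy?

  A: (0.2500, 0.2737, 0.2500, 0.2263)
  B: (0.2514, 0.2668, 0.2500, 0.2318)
B

Both distributions are close to uniform, making this a harder comparison.

H(A) = 1.9967 bits
H(B) = 1.9982 bits

The distribution closer to uniform has higher entropy.
Answer: B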